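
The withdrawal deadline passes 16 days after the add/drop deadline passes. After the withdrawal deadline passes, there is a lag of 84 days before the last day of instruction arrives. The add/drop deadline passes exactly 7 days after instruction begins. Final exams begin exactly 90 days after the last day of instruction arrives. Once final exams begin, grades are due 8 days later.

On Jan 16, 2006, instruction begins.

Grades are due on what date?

Instruction begins: Jan 16, 2006.
The add/drop deadline passes: Jan 16, 2006 + 7 days = Jan 23, 2006.
The withdrawal deadline passes: Jan 23, 2006 + 16 days = Feb 8, 2006.
The last day of instruction arrives: Feb 8, 2006 + 84 days = May 3, 2006.
Final exams begin: May 3, 2006 + 90 days = Aug 1, 2006.
Grades are due: Aug 1, 2006 + 8 days = Aug 9, 2006.

Aug 9, 2006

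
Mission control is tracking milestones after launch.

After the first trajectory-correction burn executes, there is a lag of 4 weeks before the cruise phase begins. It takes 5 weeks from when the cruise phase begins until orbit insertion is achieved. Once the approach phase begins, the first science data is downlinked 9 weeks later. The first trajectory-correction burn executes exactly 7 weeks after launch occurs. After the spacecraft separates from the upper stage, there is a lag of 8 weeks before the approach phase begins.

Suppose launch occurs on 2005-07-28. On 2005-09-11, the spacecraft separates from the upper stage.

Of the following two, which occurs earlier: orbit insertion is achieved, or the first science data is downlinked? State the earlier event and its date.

Launch occurs: Jul 28, 2005.
The first trajectory-correction burn executes: Jul 28, 2005 + 7 weeks = Sep 15, 2005.
The cruise phase begins: Sep 15, 2005 + 4 weeks = Oct 13, 2005.
Orbit insertion is achieved: Oct 13, 2005 + 5 weeks = Nov 17, 2005.
The spacecraft separates from the upper stage: Sep 11, 2005.
The approach phase begins: Sep 11, 2005 + 8 weeks = Nov 6, 2005.
The first science data is downlinked: Nov 6, 2005 + 9 weeks = Jan 8, 2006.
Comparing: orbit insertion is achieved on Nov 17, 2005 vs the first science data is downlinked on Jan 8, 2006. Earlier: orbit insertion is achieved.

Orbit insertion is achieved — 2005-11-17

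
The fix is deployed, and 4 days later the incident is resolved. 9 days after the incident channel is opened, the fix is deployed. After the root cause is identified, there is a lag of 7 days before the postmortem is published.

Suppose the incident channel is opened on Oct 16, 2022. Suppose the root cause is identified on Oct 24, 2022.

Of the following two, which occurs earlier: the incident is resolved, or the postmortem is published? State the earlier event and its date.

The incident channel is opened: Oct 16, 2022.
The fix is deployed: Oct 16, 2022 + 9 days = Oct 25, 2022.
The incident is resolved: Oct 25, 2022 + 4 days = Oct 29, 2022.
The root cause is identified: Oct 24, 2022.
The postmortem is published: Oct 24, 2022 + 7 days = Oct 31, 2022.
Comparing: the incident is resolved on Oct 29, 2022 vs the postmortem is published on Oct 31, 2022. Earlier: the incident is resolved.

The incident is resolved — Oct 29, 2022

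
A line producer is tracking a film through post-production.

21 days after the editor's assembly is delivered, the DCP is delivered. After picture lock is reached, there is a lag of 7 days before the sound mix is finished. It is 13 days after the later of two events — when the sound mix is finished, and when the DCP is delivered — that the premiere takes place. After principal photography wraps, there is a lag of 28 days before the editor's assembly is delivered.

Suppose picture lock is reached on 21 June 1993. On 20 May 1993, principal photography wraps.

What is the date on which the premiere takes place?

Picture lock is reached: Jun 21, 1993.
The sound mix is finished: Jun 21, 1993 + 7 days = Jun 28, 1993.
Principal photography wraps: May 20, 1993.
The editor's assembly is delivered: May 20, 1993 + 28 days = Jun 17, 1993.
The DCP is delivered: Jun 17, 1993 + 21 days = Jul 8, 1993.
Both prerequisites met — the sound mix is finished (Jun 28, 1993), the DCP is delivered (Jul 8, 1993); the later is Jul 8, 1993.
The premiere takes place: Jul 8, 1993 + 13 days = Jul 21, 1993.

21 July 1993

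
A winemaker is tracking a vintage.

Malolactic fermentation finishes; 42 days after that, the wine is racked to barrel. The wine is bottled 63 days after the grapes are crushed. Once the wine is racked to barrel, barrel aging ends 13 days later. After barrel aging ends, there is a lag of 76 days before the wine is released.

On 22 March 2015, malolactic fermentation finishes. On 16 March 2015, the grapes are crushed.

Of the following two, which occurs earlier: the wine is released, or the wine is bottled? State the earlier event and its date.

Malolactic fermentation finishes: Mar 22, 2015.
The wine is racked to barrel: Mar 22, 2015 + 42 days = May 3, 2015.
Barrel aging ends: May 3, 2015 + 13 days = May 16, 2015.
The wine is released: May 16, 2015 + 76 days = Jul 31, 2015.
The grapes are crushed: Mar 16, 2015.
The wine is bottled: Mar 16, 2015 + 63 days = May 18, 2015.
Comparing: the wine is released on Jul 31, 2015 vs the wine is bottled on May 18, 2015. Earlier: the wine is bottled.

The wine is bottled — 18 May 2015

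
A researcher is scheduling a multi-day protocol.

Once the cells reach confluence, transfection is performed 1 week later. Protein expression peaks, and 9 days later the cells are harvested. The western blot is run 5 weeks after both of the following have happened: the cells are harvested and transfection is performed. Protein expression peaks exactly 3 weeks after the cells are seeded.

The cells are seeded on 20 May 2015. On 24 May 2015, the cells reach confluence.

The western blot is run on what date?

The cells are seeded: May 20, 2015.
Protein expression peaks: May 20, 2015 + 3 weeks = Jun 10, 2015.
The cells are harvested: Jun 10, 2015 + 9 days = Jun 19, 2015.
The cells reach confluence: May 24, 2015.
Transfection is performed: May 24, 2015 + 1 week = May 31, 2015.
Both prerequisites met — the cells are harvested (Jun 19, 2015), transfection is performed (May 31, 2015); the later is Jun 19, 2015.
The western blot is run: Jun 19, 2015 + 5 weeks = Jul 24, 2015.

24 July 2015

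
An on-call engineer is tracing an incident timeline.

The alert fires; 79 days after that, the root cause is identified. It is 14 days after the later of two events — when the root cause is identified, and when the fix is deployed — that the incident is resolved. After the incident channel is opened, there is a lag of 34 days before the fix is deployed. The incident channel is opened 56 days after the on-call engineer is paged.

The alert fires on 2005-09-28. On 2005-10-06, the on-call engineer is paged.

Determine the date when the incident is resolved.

The alert fires: Sep 28, 2005.
The root cause is identified: Sep 28, 2005 + 79 days = Dec 16, 2005.
The on-call engineer is paged: Oct 6, 2005.
The incident channel is opened: Oct 6, 2005 + 56 days = Dec 1, 2005.
The fix is deployed: Dec 1, 2005 + 34 days = Jan 4, 2006.
Both prerequisites met — the root cause is identified (Dec 16, 2005), the fix is deployed (Jan 4, 2006); the later is Jan 4, 2006.
The incident is resolved: Jan 4, 2006 + 14 days = Jan 18, 2006.

2006-01-18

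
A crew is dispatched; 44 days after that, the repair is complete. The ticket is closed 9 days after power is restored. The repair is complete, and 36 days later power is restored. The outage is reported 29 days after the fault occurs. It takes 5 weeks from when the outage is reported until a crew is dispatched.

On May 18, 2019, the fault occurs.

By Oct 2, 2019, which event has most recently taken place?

The repair is complete

The fault occurs: May 18, 2019.
The outage is reported: May 18, 2019 + 29 days = Jun 16, 2019.
A crew is dispatched: Jun 16, 2019 + 5 weeks = Jul 21, 2019.
The repair is complete: Jul 21, 2019 + 44 days = Sep 3, 2019.
Power is restored: Sep 3, 2019 + 36 days = Oct 9, 2019.
The ticket is closed: Oct 9, 2019 + 9 days = Oct 18, 2019.
Oct 2, 2019 falls between when the repair is complete (Sep 3, 2019) and when power is restored (Oct 9, 2019).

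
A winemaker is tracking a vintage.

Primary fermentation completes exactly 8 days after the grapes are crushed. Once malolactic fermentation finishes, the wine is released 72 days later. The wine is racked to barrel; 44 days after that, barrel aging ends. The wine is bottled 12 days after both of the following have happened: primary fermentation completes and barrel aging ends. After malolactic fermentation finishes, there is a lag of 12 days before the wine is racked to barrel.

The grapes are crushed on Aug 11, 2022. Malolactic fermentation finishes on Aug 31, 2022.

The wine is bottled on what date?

The grapes are crushed: Aug 11, 2022.
Primary fermentation completes: Aug 11, 2022 + 8 days = Aug 19, 2022.
Malolactic fermentation finishes: Aug 31, 2022.
The wine is racked to barrel: Aug 31, 2022 + 12 days = Sep 12, 2022.
Barrel aging ends: Sep 12, 2022 + 44 days = Oct 26, 2022.
Both prerequisites met — primary fermentation completes (Aug 19, 2022), barrel aging ends (Oct 26, 2022); the later is Oct 26, 2022.
The wine is bottled: Oct 26, 2022 + 12 days = Nov 7, 2022.

Nov 7, 2022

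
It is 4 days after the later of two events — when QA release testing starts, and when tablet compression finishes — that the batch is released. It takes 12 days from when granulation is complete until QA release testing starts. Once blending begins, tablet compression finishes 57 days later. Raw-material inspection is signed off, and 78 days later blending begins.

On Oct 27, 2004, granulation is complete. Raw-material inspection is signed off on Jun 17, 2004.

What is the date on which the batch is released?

Nov 12, 2004

Granulation is complete: Oct 27, 2004.
QA release testing starts: Oct 27, 2004 + 12 days = Nov 8, 2004.
Raw-material inspection is signed off: Jun 17, 2004.
Blending begins: Jun 17, 2004 + 78 days = Sep 3, 2004.
Tablet compression finishes: Sep 3, 2004 + 57 days = Oct 30, 2004.
Both prerequisites met — QA release testing starts (Nov 8, 2004), tablet compression finishes (Oct 30, 2004); the later is Nov 8, 2004.
The batch is released: Nov 8, 2004 + 4 days = Nov 12, 2004.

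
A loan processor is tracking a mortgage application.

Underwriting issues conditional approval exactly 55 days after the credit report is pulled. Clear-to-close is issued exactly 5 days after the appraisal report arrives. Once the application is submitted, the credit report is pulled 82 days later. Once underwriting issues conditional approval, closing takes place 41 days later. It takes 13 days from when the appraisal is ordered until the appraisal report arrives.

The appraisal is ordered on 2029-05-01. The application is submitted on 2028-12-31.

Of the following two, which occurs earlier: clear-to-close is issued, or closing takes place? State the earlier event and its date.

The appraisal is ordered: May 1, 2029.
The appraisal report arrives: May 1, 2029 + 13 days = May 14, 2029.
Clear-to-close is issued: May 14, 2029 + 5 days = May 19, 2029.
The application is submitted: Dec 31, 2028.
The credit report is pulled: Dec 31, 2028 + 82 days = Mar 23, 2029.
Underwriting issues conditional approval: Mar 23, 2029 + 55 days = May 17, 2029.
Closing takes place: May 17, 2029 + 41 days = Jun 27, 2029.
Comparing: clear-to-close is issued on May 19, 2029 vs closing takes place on Jun 27, 2029. Earlier: clear-to-close is issued.

Clear-to-close is issued — 2029-05-19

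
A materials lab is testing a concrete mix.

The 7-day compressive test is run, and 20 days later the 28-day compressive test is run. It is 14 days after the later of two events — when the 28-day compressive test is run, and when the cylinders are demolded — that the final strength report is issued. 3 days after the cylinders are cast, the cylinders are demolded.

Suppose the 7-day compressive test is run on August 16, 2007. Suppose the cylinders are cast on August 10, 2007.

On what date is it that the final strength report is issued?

The 7-day compressive test is run: Aug 16, 2007.
The 28-day compressive test is run: Aug 16, 2007 + 20 days = Sep 5, 2007.
The cylinders are cast: Aug 10, 2007.
The cylinders are demolded: Aug 10, 2007 + 3 days = Aug 13, 2007.
Both prerequisites met — the 28-day compressive test is run (Sep 5, 2007), the cylinders are demolded (Aug 13, 2007); the later is Sep 5, 2007.
The final strength report is issued: Sep 5, 2007 + 14 days = Sep 19, 2007.

September 19, 2007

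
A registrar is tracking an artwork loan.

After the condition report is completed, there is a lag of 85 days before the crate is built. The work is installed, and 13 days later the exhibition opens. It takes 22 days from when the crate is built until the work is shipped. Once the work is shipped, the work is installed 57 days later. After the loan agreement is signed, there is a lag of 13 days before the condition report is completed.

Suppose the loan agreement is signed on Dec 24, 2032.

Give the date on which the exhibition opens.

The loan agreement is signed: Dec 24, 2032.
The condition report is completed: Dec 24, 2032 + 13 days = Jan 6, 2033.
The crate is built: Jan 6, 2033 + 85 days = Apr 1, 2033.
The work is shipped: Apr 1, 2033 + 22 days = Apr 23, 2033.
The work is installed: Apr 23, 2033 + 57 days = Jun 19, 2033.
The exhibition opens: Jun 19, 2033 + 13 days = Jul 2, 2033.

Jul 2, 2033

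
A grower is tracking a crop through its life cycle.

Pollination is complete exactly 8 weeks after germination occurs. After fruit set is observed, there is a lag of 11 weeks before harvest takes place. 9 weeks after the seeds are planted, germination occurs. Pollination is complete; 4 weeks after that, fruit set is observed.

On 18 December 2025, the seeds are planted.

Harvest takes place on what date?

The seeds are planted: Dec 18, 2025.
Germination occurs: Dec 18, 2025 + 9 weeks = Feb 19, 2026.
Pollination is complete: Feb 19, 2026 + 8 weeks = Apr 16, 2026.
Fruit set is observed: Apr 16, 2026 + 4 weeks = May 14, 2026.
Harvest takes place: May 14, 2026 + 11 weeks = Jul 30, 2026.

30 July 2026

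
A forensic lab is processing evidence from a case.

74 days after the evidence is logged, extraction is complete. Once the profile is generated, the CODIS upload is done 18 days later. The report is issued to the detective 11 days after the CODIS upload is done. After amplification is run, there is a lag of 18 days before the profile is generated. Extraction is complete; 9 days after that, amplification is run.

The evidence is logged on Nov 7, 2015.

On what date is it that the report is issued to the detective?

Mar 16, 2016

The evidence is logged: Nov 7, 2015.
Extraction is complete: Nov 7, 2015 + 74 days = Jan 20, 2016.
Amplification is run: Jan 20, 2016 + 9 days = Jan 29, 2016.
The profile is generated: Jan 29, 2016 + 18 days = Feb 16, 2016.
The CODIS upload is done: Feb 16, 2016 + 18 days = Mar 5, 2016.
The report is issued to the detective: Mar 5, 2016 + 11 days = Mar 16, 2016.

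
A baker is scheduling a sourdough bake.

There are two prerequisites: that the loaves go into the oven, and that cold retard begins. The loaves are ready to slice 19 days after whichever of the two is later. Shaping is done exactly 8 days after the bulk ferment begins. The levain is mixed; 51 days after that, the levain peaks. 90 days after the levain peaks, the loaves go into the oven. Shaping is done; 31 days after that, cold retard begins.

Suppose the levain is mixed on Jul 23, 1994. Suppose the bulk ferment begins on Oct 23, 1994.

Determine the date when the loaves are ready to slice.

Dec 30, 1994

The levain is mixed: Jul 23, 1994.
The levain peaks: Jul 23, 1994 + 51 days = Sep 12, 1994.
The loaves go into the oven: Sep 12, 1994 + 90 days = Dec 11, 1994.
The bulk ferment begins: Oct 23, 1994.
Shaping is done: Oct 23, 1994 + 8 days = Oct 31, 1994.
Cold retard begins: Oct 31, 1994 + 31 days = Dec 1, 1994.
Both prerequisites met — the loaves go into the oven (Dec 11, 1994), cold retard begins (Dec 1, 1994); the later is Dec 11, 1994.
The loaves are ready to slice: Dec 11, 1994 + 19 days = Dec 30, 1994.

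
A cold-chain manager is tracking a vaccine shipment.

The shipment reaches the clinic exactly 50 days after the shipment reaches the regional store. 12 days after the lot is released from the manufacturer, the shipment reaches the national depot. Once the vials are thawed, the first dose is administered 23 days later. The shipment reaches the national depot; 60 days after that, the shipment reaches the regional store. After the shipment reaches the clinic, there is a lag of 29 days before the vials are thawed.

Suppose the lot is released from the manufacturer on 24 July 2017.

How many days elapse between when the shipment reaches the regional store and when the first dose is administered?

Causal path: the shipment reaches the regional store → the shipment reaches the clinic → the vials are thawed → the first dose is administered.
Total delay along the path: 50 + 29 + 23 = 102 days.

102 days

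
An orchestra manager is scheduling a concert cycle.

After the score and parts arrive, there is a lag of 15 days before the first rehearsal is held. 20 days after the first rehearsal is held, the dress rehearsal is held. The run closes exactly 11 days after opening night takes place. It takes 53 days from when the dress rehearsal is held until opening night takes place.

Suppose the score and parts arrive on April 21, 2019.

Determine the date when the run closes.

The score and parts arrive: Apr 21, 2019.
The first rehearsal is held: Apr 21, 2019 + 15 days = May 6, 2019.
The dress rehearsal is held: May 6, 2019 + 20 days = May 26, 2019.
Opening night takes place: May 26, 2019 + 53 days = Jul 18, 2019.
The run closes: Jul 18, 2019 + 11 days = Jul 29, 2019.

July 29, 2019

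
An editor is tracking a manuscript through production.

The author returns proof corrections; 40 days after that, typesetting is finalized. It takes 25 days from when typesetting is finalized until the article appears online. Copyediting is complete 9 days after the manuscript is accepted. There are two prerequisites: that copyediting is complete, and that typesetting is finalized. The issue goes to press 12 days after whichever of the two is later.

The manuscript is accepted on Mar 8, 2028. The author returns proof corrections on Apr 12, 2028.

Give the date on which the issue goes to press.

The manuscript is accepted: Mar 8, 2028.
Copyediting is complete: Mar 8, 2028 + 9 days = Mar 17, 2028.
The author returns proof corrections: Apr 12, 2028.
Typesetting is finalized: Apr 12, 2028 + 40 days = May 22, 2028.
Both prerequisites met — copyediting is complete (Mar 17, 2028), typesetting is finalized (May 22, 2028); the later is May 22, 2028.
The issue goes to press: May 22, 2028 + 12 days = Jun 3, 2028.

Jun 3, 2028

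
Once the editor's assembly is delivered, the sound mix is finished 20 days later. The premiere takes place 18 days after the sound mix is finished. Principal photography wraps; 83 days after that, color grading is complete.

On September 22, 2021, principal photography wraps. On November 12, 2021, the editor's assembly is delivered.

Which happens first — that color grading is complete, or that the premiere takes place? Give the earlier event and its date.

Color grading is complete — December 14, 2021

Principal photography wraps: Sep 22, 2021.
Color grading is complete: Sep 22, 2021 + 83 days = Dec 14, 2021.
The editor's assembly is delivered: Nov 12, 2021.
The sound mix is finished: Nov 12, 2021 + 20 days = Dec 2, 2021.
The premiere takes place: Dec 2, 2021 + 18 days = Dec 20, 2021.
Comparing: color grading is complete on Dec 14, 2021 vs the premiere takes place on Dec 20, 2021. Earlier: color grading is complete.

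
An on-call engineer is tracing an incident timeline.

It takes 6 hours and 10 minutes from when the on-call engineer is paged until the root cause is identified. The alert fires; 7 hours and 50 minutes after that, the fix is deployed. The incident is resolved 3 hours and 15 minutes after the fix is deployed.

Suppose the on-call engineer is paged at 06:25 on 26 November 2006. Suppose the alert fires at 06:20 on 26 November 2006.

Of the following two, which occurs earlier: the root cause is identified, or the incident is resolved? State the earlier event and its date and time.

The on-call engineer is paged: 06:25 Nov 26, 2006.
The root cause is identified: 06:25 Nov 26, 2006 + 6h10m = 12:35 Nov 26, 2006.
The alert fires: 06:20 Nov 26, 2006.
The fix is deployed: 06:20 Nov 26, 2006 + 7h50m = 14:10 Nov 26, 2006.
The incident is resolved: 14:10 Nov 26, 2006 + 3h15m = 17:25 Nov 26, 2006.
Comparing: the root cause is identified at 12:35 Nov 26, 2006 vs the incident is resolved at 17:25 Nov 26, 2006. Earlier: the root cause is identified.

The root cause is identified — 12:35 on 26 November 2006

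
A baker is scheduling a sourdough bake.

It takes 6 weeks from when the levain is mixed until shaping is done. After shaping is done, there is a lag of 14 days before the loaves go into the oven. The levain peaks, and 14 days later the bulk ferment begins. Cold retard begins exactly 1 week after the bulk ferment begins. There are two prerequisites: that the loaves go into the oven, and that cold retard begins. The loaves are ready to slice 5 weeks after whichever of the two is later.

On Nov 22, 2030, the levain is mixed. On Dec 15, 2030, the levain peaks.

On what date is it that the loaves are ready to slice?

Feb 21, 2031

The levain is mixed: Nov 22, 2030.
Shaping is done: Nov 22, 2030 + 6 weeks = Jan 3, 2031.
The loaves go into the oven: Jan 3, 2031 + 14 days = Jan 17, 2031.
The levain peaks: Dec 15, 2030.
The bulk ferment begins: Dec 15, 2030 + 14 days = Dec 29, 2030.
Cold retard begins: Dec 29, 2030 + 1 week = Jan 5, 2031.
Both prerequisites met — the loaves go into the oven (Jan 17, 2031), cold retard begins (Jan 5, 2031); the later is Jan 17, 2031.
The loaves are ready to slice: Jan 17, 2031 + 5 weeks = Feb 21, 2031.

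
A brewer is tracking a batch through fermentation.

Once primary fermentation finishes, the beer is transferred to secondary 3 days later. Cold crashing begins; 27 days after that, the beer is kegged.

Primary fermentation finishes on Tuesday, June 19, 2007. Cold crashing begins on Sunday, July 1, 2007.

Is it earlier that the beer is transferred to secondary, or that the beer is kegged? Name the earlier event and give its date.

Primary fermentation finishes: Jun 19, 2007.
The beer is transferred to secondary: Jun 19, 2007 + 3 days = Jun 22, 2007.
Cold crashing begins: Jul 1, 2007.
The beer is kegged: Jul 1, 2007 + 27 days = Jul 28, 2007.
Comparing: the beer is transferred to secondary on Jun 22, 2007 vs the beer is kegged on Jul 28, 2007. Earlier: the beer is transferred to secondary.

The beer is transferred to secondary — Friday, June 22, 2007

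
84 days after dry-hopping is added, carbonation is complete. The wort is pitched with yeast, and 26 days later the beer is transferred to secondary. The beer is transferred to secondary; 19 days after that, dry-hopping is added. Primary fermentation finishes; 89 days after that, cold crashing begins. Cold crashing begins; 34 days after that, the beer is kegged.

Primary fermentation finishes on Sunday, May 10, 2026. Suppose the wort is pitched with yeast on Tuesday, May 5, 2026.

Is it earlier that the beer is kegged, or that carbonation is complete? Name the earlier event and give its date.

Primary fermentation finishes: May 10, 2026.
Cold crashing begins: May 10, 2026 + 89 days = Aug 7, 2026.
The beer is kegged: Aug 7, 2026 + 34 days = Sep 10, 2026.
The wort is pitched with yeast: May 5, 2026.
The beer is transferred to secondary: May 5, 2026 + 26 days = May 31, 2026.
Dry-hopping is added: May 31, 2026 + 19 days = Jun 19, 2026.
Carbonation is complete: Jun 19, 2026 + 84 days = Sep 11, 2026.
Comparing: the beer is kegged on Sep 10, 2026 vs carbonation is complete on Sep 11, 2026. Earlier: the beer is kegged.

The beer is kegged — Thursday, September 10, 2026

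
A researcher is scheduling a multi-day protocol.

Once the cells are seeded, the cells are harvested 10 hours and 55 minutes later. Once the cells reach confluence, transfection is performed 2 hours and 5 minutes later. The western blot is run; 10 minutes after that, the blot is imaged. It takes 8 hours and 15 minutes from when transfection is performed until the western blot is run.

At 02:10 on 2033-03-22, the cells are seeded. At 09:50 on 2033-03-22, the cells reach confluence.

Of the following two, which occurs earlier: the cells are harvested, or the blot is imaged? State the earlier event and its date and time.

The cells are harvested — 13:05 on 2033-03-22

The cells are seeded: 02:10 Mar 22, 2033.
The cells are harvested: 02:10 Mar 22, 2033 + 10h55m = 13:05 Mar 22, 2033.
The cells reach confluence: 09:50 Mar 22, 2033.
Transfection is performed: 09:50 Mar 22, 2033 + 2h05m = 11:55 Mar 22, 2033.
The western blot is run: 11:55 Mar 22, 2033 + 8h15m = 20:10 Mar 22, 2033.
The blot is imaged: 20:10 Mar 22, 2033 + 10m = 20:20 Mar 22, 2033.
Comparing: the cells are harvested at 13:05 Mar 22, 2033 vs the blot is imaged at 20:20 Mar 22, 2033. Earlier: the cells are harvested.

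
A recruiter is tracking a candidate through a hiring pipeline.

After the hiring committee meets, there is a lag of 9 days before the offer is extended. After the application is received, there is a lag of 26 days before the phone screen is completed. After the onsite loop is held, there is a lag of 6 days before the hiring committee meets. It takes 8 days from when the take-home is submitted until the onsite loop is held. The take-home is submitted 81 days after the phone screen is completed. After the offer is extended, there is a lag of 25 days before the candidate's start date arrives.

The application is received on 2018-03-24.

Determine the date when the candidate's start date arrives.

2018-08-26

The application is received: Mar 24, 2018.
The phone screen is completed: Mar 24, 2018 + 26 days = Apr 19, 2018.
The take-home is submitted: Apr 19, 2018 + 81 days = Jul 9, 2018.
The onsite loop is held: Jul 9, 2018 + 8 days = Jul 17, 2018.
The hiring committee meets: Jul 17, 2018 + 6 days = Jul 23, 2018.
The offer is extended: Jul 23, 2018 + 9 days = Aug 1, 2018.
The candidate's start date arrives: Aug 1, 2018 + 25 days = Aug 26, 2018.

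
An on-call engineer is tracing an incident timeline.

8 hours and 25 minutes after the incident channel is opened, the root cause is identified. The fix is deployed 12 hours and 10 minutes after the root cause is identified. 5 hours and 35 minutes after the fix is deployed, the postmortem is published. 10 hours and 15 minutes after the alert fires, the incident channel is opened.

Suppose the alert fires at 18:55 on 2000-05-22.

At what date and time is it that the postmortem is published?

The alert fires: 18:55 May 22, 2000.
The incident channel is opened: 18:55 May 22, 2000 + 10h15m = 05:10 May 23, 2000.
The root cause is identified: 05:10 May 23, 2000 + 8h25m = 13:35 May 23, 2000.
The fix is deployed: 13:35 May 23, 2000 + 12h10m = 01:45 May 24, 2000.
The postmortem is published: 01:45 May 24, 2000 + 5h35m = 07:20 May 24, 2000.

07:20 on 2000-05-24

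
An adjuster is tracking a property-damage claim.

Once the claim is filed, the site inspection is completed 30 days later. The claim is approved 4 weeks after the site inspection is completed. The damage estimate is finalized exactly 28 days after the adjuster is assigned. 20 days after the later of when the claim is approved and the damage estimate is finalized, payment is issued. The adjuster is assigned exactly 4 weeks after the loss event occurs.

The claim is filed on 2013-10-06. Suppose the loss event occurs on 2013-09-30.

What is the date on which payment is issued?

2013-12-23

The claim is filed: Oct 6, 2013.
The site inspection is completed: Oct 6, 2013 + 30 days = Nov 5, 2013.
The claim is approved: Nov 5, 2013 + 4 weeks = Dec 3, 2013.
The loss event occurs: Sep 30, 2013.
The adjuster is assigned: Sep 30, 2013 + 4 weeks = Oct 28, 2013.
The damage estimate is finalized: Oct 28, 2013 + 28 days = Nov 25, 2013.
Both prerequisites met — the claim is approved (Dec 3, 2013), the damage estimate is finalized (Nov 25, 2013); the later is Dec 3, 2013.
Payment is issued: Dec 3, 2013 + 20 days = Dec 23, 2013.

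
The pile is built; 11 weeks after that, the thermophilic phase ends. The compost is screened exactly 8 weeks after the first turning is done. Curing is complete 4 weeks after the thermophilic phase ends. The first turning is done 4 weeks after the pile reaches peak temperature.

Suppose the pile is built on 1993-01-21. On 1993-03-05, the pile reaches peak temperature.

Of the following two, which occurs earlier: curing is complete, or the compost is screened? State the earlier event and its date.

Curing is complete — 1993-05-06

The pile is built: Jan 21, 1993.
The thermophilic phase ends: Jan 21, 1993 + 11 weeks = Apr 8, 1993.
Curing is complete: Apr 8, 1993 + 4 weeks = May 6, 1993.
The pile reaches peak temperature: Mar 5, 1993.
The first turning is done: Mar 5, 1993 + 4 weeks = Apr 2, 1993.
The compost is screened: Apr 2, 1993 + 8 weeks = May 28, 1993.
Comparing: curing is complete on May 6, 1993 vs the compost is screened on May 28, 1993. Earlier: curing is complete.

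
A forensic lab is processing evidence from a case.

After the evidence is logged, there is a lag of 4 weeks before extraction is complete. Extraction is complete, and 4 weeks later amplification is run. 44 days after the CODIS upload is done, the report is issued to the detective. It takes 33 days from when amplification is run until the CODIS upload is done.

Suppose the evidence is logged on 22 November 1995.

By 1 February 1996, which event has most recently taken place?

The evidence is logged: Nov 22, 1995.
Extraction is complete: Nov 22, 1995 + 4 weeks = Dec 20, 1995.
Amplification is run: Dec 20, 1995 + 4 weeks = Jan 17, 1996.
The CODIS upload is done: Jan 17, 1996 + 33 days = Feb 19, 1996.
The report is issued to the detective: Feb 19, 1996 + 44 days = Apr 3, 1996.
Feb 1, 1996 falls between when amplification is run (Jan 17, 1996) and when the CODIS upload is done (Feb 19, 1996).

Amplification is run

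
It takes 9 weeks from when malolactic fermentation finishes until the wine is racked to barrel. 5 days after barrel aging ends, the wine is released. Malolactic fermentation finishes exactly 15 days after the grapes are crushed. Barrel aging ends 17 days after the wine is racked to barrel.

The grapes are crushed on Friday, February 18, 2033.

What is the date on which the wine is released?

Sunday, May 29, 2033

The grapes are crushed: Feb 18, 2033.
Malolactic fermentation finishes: Feb 18, 2033 + 15 days = Mar 5, 2033.
The wine is racked to barrel: Mar 5, 2033 + 9 weeks = May 7, 2033.
Barrel aging ends: May 7, 2033 + 17 days = May 24, 2033.
The wine is released: May 24, 2033 + 5 days = May 29, 2033.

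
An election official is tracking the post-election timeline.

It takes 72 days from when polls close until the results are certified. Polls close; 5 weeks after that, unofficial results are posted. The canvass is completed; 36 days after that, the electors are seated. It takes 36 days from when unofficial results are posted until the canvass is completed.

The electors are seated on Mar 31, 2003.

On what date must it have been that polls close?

Dec 14, 2002

The electors are seated: Mar 31, 2003.
The canvass is completed: Mar 31, 2003 − 36 days = Feb 23, 2003.
Unofficial results are posted: Feb 23, 2003 − 36 days = Jan 18, 2003.
Polls close: Jan 18, 2003 − 5 weeks = Dec 14, 2002.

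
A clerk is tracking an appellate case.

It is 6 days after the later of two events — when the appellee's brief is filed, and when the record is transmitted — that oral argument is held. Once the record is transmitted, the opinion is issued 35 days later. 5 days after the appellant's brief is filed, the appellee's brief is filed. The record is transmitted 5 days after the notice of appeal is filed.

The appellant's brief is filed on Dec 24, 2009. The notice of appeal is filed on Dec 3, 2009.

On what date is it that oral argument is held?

The appellant's brief is filed: Dec 24, 2009.
The appellee's brief is filed: Dec 24, 2009 + 5 days = Dec 29, 2009.
The notice of appeal is filed: Dec 3, 2009.
The record is transmitted: Dec 3, 2009 + 5 days = Dec 8, 2009.
Both prerequisites met — the appellee's brief is filed (Dec 29, 2009), the record is transmitted (Dec 8, 2009); the later is Dec 29, 2009.
Oral argument is held: Dec 29, 2009 + 6 days = Jan 4, 2010.

Jan 4, 2010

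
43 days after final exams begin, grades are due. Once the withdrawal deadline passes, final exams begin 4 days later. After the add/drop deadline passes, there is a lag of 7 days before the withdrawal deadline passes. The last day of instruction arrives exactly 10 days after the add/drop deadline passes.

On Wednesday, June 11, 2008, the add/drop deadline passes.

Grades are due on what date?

The add/drop deadline passes: Jun 11, 2008.
The withdrawal deadline passes: Jun 11, 2008 + 7 days = Jun 18, 2008.
Final exams begin: Jun 18, 2008 + 4 days = Jun 22, 2008.
Grades are due: Jun 22, 2008 + 43 days = Aug 4, 2008.

Monday, August 4, 2008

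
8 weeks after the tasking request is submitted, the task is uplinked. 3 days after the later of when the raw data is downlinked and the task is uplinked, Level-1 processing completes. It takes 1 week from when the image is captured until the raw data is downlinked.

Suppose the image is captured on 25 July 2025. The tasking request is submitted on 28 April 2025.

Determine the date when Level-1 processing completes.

The image is captured: Jul 25, 2025.
The raw data is downlinked: Jul 25, 2025 + 1 week = Aug 1, 2025.
The tasking request is submitted: Apr 28, 2025.
The task is uplinked: Apr 28, 2025 + 8 weeks = Jun 23, 2025.
Both prerequisites met — the raw data is downlinked (Aug 1, 2025), the task is uplinked (Jun 23, 2025); the later is Aug 1, 2025.
Level-1 processing completes: Aug 1, 2025 + 3 days = Aug 4, 2025.

4 August 2025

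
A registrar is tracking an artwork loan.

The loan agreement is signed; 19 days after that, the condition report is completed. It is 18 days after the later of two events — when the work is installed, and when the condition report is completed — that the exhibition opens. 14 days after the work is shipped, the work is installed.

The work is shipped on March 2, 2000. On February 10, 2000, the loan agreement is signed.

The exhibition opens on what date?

April 3, 2000

The work is shipped: Mar 2, 2000.
The work is installed: Mar 2, 2000 + 14 days = Mar 16, 2000.
The loan agreement is signed: Feb 10, 2000.
The condition report is completed: Feb 10, 2000 + 19 days = Feb 29, 2000.
Both prerequisites met — the work is installed (Mar 16, 2000), the condition report is completed (Feb 29, 2000); the later is Mar 16, 2000.
The exhibition opens: Mar 16, 2000 + 18 days = Apr 3, 2000.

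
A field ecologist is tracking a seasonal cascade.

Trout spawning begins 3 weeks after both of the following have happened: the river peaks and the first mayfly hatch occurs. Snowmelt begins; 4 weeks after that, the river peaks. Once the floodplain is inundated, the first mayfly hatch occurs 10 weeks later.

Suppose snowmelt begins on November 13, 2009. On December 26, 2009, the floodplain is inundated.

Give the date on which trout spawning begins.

Snowmelt begins: Nov 13, 2009.
The river peaks: Nov 13, 2009 + 4 weeks = Dec 11, 2009.
The floodplain is inundated: Dec 26, 2009.
The first mayfly hatch occurs: Dec 26, 2009 + 10 weeks = Mar 6, 2010.
Both prerequisites met — the river peaks (Dec 11, 2009), the first mayfly hatch occurs (Mar 6, 2010); the later is Mar 6, 2010.
Trout spawning begins: Mar 6, 2010 + 3 weeks = Mar 27, 2010.

March 27, 2010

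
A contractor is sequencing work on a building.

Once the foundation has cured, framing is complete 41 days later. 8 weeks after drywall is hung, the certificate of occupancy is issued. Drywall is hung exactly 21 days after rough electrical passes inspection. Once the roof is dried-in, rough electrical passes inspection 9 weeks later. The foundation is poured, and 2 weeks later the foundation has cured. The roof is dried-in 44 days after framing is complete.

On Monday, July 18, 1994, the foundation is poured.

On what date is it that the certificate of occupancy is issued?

The foundation is poured: Jul 18, 1994.
The foundation has cured: Jul 18, 1994 + 2 weeks = Aug 1, 1994.
Framing is complete: Aug 1, 1994 + 41 days = Sep 11, 1994.
The roof is dried-in: Sep 11, 1994 + 44 days = Oct 25, 1994.
Rough electrical passes inspection: Oct 25, 1994 + 9 weeks = Dec 27, 1994.
Drywall is hung: Dec 27, 1994 + 21 days = Jan 17, 1995.
The certificate of occupancy is issued: Jan 17, 1995 + 8 weeks = Mar 14, 1995.

Tuesday, March 14, 1995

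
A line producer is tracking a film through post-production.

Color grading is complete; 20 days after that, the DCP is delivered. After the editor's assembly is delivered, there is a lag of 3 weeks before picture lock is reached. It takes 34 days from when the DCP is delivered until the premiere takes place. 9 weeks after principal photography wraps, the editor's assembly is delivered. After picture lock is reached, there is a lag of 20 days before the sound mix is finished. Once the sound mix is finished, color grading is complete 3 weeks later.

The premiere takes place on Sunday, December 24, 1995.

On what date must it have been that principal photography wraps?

The premiere takes place: Dec 24, 1995.
The DCP is delivered: Dec 24, 1995 − 34 days = Nov 20, 1995.
Color grading is complete: Nov 20, 1995 − 20 days = Oct 31, 1995.
The sound mix is finished: Oct 31, 1995 − 3 weeks = Oct 10, 1995.
Picture lock is reached: Oct 10, 1995 − 20 days = Sep 20, 1995.
The editor's assembly is delivered: Sep 20, 1995 − 3 weeks = Aug 30, 1995.
Principal photography wraps: Aug 30, 1995 − 9 weeks = Jun 28, 1995.

Wednesday, June 28, 1995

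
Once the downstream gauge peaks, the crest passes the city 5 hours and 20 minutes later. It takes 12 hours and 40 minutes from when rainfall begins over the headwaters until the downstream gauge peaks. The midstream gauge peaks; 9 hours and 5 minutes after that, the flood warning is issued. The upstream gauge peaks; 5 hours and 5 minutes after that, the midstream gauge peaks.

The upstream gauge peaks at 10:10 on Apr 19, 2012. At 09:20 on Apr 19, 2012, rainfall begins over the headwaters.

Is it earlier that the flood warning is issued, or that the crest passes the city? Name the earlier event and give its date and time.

The flood warning is issued — 00:20 on Apr 20, 2012

The upstream gauge peaks: 10:10 Apr 19, 2012.
The midstream gauge peaks: 10:10 Apr 19, 2012 + 5h05m = 15:15 Apr 19, 2012.
The flood warning is issued: 15:15 Apr 19, 2012 + 9h05m = 00:20 Apr 20, 2012.
Rainfall begins over the headwaters: 09:20 Apr 19, 2012.
The downstream gauge peaks: 09:20 Apr 19, 2012 + 12h40m = 22:00 Apr 19, 2012.
The crest passes the city: 22:00 Apr 19, 2012 + 5h20m = 03:20 Apr 20, 2012.
Comparing: the flood warning is issued at 00:20 Apr 20, 2012 vs the crest passes the city at 03:20 Apr 20, 2012. Earlier: the flood warning is issued.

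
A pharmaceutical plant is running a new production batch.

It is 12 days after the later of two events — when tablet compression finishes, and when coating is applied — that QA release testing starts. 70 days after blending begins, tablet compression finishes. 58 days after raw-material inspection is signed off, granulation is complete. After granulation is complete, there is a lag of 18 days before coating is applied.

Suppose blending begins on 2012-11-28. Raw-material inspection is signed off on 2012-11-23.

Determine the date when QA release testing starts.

2013-02-19

Blending begins: Nov 28, 2012.
Tablet compression finishes: Nov 28, 2012 + 70 days = Feb 6, 2013.
Raw-material inspection is signed off: Nov 23, 2012.
Granulation is complete: Nov 23, 2012 + 58 days = Jan 20, 2013.
Coating is applied: Jan 20, 2013 + 18 days = Feb 7, 2013.
Both prerequisites met — tablet compression finishes (Feb 6, 2013), coating is applied (Feb 7, 2013); the later is Feb 7, 2013.
QA release testing starts: Feb 7, 2013 + 12 days = Feb 19, 2013.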